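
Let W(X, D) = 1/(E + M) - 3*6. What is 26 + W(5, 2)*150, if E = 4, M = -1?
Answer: -2624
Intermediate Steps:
W(X, D) = -53/3 (W(X, D) = 1/(4 - 1) - 3*6 = 1/3 - 18 = ⅓ - 18 = -53/3)
26 + W(5, 2)*150 = 26 - 53/3*150 = 26 - 2650 = -2624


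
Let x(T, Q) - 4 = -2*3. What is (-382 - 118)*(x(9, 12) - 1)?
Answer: 1500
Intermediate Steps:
x(T, Q) = -2 (x(T, Q) = 4 - 2*3 = 4 - 6 = -2)
(-382 - 118)*(x(9, 12) - 1) = (-382 - 118)*(-2 - 1) = -500*(-3) = 1500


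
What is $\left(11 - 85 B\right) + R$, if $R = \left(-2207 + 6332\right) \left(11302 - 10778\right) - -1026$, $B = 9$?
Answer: $2161772$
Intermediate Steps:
$R = 2162526$ ($R = 4125 \cdot 524 + 1026 = 2161500 + 1026 = 2162526$)
$\left(11 - 85 B\right) + R = \left(11 - 765\right) + 2162526 = -754 + 2162526 = 2161772$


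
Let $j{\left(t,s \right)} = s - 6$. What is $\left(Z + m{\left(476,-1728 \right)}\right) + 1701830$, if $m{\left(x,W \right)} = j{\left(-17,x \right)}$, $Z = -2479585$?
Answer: $-777285$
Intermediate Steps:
$j{\left(t,s \right)} = -6 + s$
$m{\left(x,W \right)} = -6 + x$
$\left(Z + m{\left(476,-1728 \right)}\right) + 1701830 = \left(-2479585 + \left(-6 + 476\right)\right) + 1701830 = \left(-2479585 + 470\right) + 1701830 = -2479115 + 1701830 = -777285$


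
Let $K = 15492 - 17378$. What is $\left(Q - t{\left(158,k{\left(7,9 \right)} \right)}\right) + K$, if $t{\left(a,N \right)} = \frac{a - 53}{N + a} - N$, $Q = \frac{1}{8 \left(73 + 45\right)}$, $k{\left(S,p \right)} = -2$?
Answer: $- \frac{23177783}{12272} \approx -1888.7$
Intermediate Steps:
$K = -1886$ ($K = 15492 - 17378 = -1886$)
$Q = \frac{1}{944}$ ($Q = \frac{1}{8 \cdot 118} = \frac{1}{944} \approx 0.0010593$)
$t{\left(a,N \right)} = - N + \frac{-53 + a}{N + a}$ ($t{\left(a,N \right)} = \frac{-53 + a}{N + a} - N = - N + \frac{-53 + a}{N + a}$)
$\left(Q - t{\left(158,k{\left(7,9 \right)} \right)}\right) + K = \left(\frac{1}{944} - \frac{-53 + 158 - \left(-2\right)^{2} - \left(-2\right) 158}{-2 + 158}\right) - 1886 = \left(\frac{1}{944} - \frac{-53 + 158 - 4 + 316}{156}\right) - 1886 = \left(\frac{1}{944} - \frac{1}{156} \cdot 417\right) - 1886 = \left(\frac{1}{944} - \frac{139}{52}\right) - 1886 = - \frac{32791}{12272} - 1886 = - \frac{23177783}{12272}$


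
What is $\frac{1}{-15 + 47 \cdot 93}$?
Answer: $\frac{1}{4356} \approx 0.00022957$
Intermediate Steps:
$\frac{1}{-15 + 47 \cdot 93} = \frac{1}{-15 + 4371} = \frac{1}{4356}$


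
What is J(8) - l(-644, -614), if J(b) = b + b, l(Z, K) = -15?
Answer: 31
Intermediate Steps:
J(b) = 2*b
J(8) - l(-644, -614) = 2*8 - 1*(-15) = 16 + 15 = 31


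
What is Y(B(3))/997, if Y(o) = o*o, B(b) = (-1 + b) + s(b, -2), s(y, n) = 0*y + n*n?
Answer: 36/997 ≈ 0.036108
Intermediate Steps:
s(y, n) = n² (s(y, n) = 0 + n² = n²)
B(b) = 3 + b (B(b) = (-1 + b) + (-2)² = (-1 + b) + 4 = 3 + b)
Y(o) = o²
Y(B(3))/997 = (3 + 3)²/997 = 6²*(1/997) = 36*(1/997) = 36/997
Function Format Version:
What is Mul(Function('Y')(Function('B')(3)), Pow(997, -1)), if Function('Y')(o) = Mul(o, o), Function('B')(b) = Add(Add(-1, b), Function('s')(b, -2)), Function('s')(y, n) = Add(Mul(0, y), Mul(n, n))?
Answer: Rational(36, 997) ≈ 0.036108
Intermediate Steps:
Function('s')(y, n) = Pow(n, 2) (Function('s')(y, n) = Add(0, Pow(n, 2)) = Pow(n, 2))
Function('B')(b) = Add(3, b) (Function('B')(b) = Add(Add(-1, b), Pow(-2, 2)) = Add(Add(-1, b), 4) = Add(3, b))
Function('Y')(o) = Pow(o, 2)
Mul(Function('Y')(Function('B')(3)), Pow(997, -1)) = Mul(Pow(Add(3, 3), 2), Pow(997, -1)) = Mul(Pow(6, 2), Rational(1, 997)) = Mul(36, Rational(1, 997)) = Rational(36, 997)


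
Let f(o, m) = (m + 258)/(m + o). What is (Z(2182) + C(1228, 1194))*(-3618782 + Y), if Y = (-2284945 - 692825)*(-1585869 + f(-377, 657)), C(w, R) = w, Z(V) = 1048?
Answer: 75236317413531941/7 ≈ 1.0748e+16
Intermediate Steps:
f(o, m) = (258 + m)/(m + o)
Y = 132225615233685/28 (Y = (-2284945 - 692825)*(-1585869 + (258 + 657)/(657 - 377)) = -2977770*(-1585869 + 915/280) = -2977770*(-1585869 + (1/280)*915) = -2977770*(-1585869 + 183/56) = -2977770*(-88808481/56) = 132225615233685/28 ≈ 4.7223e+12)
(Z(2182) + C(1228, 1194))*(-3618782 + Y) = (1048 + 1228)*(-3618782 + 132225615233685/28) = 2276*(132225513907789/28) = 75236317413531941/7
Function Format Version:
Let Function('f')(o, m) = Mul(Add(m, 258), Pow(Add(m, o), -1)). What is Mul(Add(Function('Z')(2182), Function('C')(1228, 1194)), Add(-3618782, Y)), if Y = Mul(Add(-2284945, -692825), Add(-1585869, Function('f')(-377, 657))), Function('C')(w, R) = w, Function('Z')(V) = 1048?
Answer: Rational(75236317413531941, 7) ≈ 1.0748e+16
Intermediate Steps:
Function('f')(o, m) = Mul(Pow(Add(m, o), -1), Add(258, m)) (Function('f')(o, m) = Mul(Add(258, m), Pow(Add(m, o), -1)) = Mul(Pow(Add(m, o), -1), Add(258, m)))
Y = Rational(132225615233685, 28) (Y = Mul(Add(-2284945, -692825), Add(-1585869, Mul(Pow(Add(657, -377), -1), Add(258, 657)))) = Mul(-2977770, Add(-1585869, Mul(Pow(280, -1), 915))) = Mul(-2977770, Add(-1585869, Mul(Rational(1, 280), 915))) = Mul(-2977770, Add(-1585869, Rational(183, 56))) = Mul(-2977770, Rational(-88808481, 56)) = Rational(132225615233685, 28) ≈ 4.7223e+12)
Mul(Add(Function('Z')(2182), Function('C')(1228, 1194)), Add(-3618782, Y)) = Mul(Add(1048, 1228), Add(-3618782, Rational(132225615233685, 28))) = Mul(2276, Rational(132225513907789, 28)) = Rational(75236317413531941, 7)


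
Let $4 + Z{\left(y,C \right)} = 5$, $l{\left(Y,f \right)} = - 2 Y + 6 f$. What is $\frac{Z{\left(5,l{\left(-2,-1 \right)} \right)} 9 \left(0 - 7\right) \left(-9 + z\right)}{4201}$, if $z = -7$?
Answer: $\frac{1008}{4201} \approx 0.23994$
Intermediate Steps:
$Z{\left(y,C \right)} = 1$ ($Z{\left(y,C \right)} = -4 + 5 = 1$)
$\frac{Z{\left(5,l{\left(-2,-1 \right)} \right)} 9 \left(0 - 7\right) \left(-9 + z\right)}{4201} = \frac{1 \cdot 9 \left(0 - 7\right) \left(-9 - 7\right)}{4201} = 9 \left(\left(-7\right) \left(-16\right)\right) \frac{1}{4201} = 9 \cdot 112 \cdot \frac{1}{4201} = 1008 \cdot \frac{1}{4201} = \frac{1008}{4201}$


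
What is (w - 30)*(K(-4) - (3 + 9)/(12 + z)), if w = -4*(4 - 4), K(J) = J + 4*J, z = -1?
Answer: 6960/11 ≈ 632.73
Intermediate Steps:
K(J) = 5*J
w = 0 (w = -4*0 = 0)
(w - 30)*(K(-4) - (3 + 9)/(12 + z)) = (0 - 30)*(5*(-4) - (3 + 9)/(12 - 1)) = -30*(-20 - 12/11) = -30*(-232/11) = 6960/11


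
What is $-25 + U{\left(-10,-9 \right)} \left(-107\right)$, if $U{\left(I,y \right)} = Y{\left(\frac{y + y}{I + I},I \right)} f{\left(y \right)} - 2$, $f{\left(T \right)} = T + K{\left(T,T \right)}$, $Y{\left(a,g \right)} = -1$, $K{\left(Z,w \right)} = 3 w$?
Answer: $-3663$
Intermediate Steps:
$f{\left(T \right)} = 4 T$ ($f{\left(T \right)} = T + 3 T = 4 T$)
$U{\left(I,y \right)} = -2 - 4 y$ ($U{\left(I,y \right)} = - 4 y - 2 = -2 - 4 y$)
$-25 + U{\left(-10,-9 \right)} \left(-107\right) = -25 + \left(-2 - -36\right) \left(-107\right) = -25 + \left(-2 + 36\right) \left(-107\right) = -25 + 34 \left(-107\right) = -25 - 3638 = -3663$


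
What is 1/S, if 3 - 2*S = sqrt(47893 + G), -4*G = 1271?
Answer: -24/190265 - 4*sqrt(190301)/190265 ≈ -0.0092973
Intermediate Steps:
G = -1271/4 (G = -1/4*1271 = -1271/4 ≈ -317.75)
S = 3/2 - sqrt(190301)/4 (S = 3/2 - sqrt(47893 - 1271/4)/2 = 3/2 - sqrt(190301)/4 ≈ -107.56)
1/S = 1/(3/2 - sqrt(190301)/4)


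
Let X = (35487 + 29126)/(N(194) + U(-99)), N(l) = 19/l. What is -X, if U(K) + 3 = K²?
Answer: -12534922/1900831 ≈ -6.5944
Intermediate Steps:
U(K) = -3 + K²
X = 12534922/1900831 (X = (35487 + 29126)/(19/194 + (-3 + (-99)²)) = 64613/(19*(1/194) + (-3 + 9801)) = 64613/(19/194 + 9798) = 64613/(1900831/194) = 64613*(194/1900831) = 12534922/1900831 ≈ 6.5944)
-X = -1*12534922/1900831 = -12534922/1900831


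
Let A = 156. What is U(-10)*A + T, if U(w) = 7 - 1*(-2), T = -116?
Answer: 1288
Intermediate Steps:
U(w) = 9 (U(w) = 7 + 2 = 9)
U(-10)*A + T = 9*156 - 116 = 1404 - 116 = 1288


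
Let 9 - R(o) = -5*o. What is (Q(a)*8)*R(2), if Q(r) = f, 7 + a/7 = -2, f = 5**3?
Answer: 19000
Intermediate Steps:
f = 125
a = -63 (a = -49 + 7*(-2) = -49 - 14 = -63)
Q(r) = 125
R(o) = 9 + 5*o (R(o) = 9 - (-5)*o = 9 + 5*o)
(Q(a)*8)*R(2) = (125*8)*(9 + 5*2) = 1000*(9 + 10) = 1000*19 = 19000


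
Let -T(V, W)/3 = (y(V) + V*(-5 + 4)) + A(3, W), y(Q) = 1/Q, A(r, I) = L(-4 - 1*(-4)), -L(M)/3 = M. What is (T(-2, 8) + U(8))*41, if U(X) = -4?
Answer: -697/2 ≈ -348.50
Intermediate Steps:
L(M) = -3*M
A(r, I) = 0 (A(r, I) = -3*(-4 - 1*(-4)) = -3*(-4 + 4) = -3*0 = 0)
T(V, W) = -3/V + 3*V (T(V, W) = -3*((1/V + V*(-5 + 4)) + 0) = -3*((1/V + V*(-1)) + 0) = -3*((1/V - V) + 0) = -3*(1/V - V) = -3/V + 3*V)
(T(-2, 8) + U(8))*41 = ((-3/(-2) + 3*(-2)) - 4)*41 = ((-3*(-1/2) - 6) - 4)*41 = ((3/2 - 6) - 4)*41 = (-9/2 - 4)*41 = -17/2*41 = -697/2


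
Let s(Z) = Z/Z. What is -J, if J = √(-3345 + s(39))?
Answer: -4*I*√209 ≈ -57.827*I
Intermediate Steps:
s(Z) = 1
J = 4*I*√209 (J = √(-3345 + 1) = √(-3344) = 4*I*√209 ≈ 57.827*I)
-J = -4*I*√209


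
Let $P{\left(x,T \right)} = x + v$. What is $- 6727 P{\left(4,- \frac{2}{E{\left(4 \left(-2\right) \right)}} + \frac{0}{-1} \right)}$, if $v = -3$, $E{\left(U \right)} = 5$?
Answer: $-6727$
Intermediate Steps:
$P{\left(x,T \right)} = -3 + x$ ($P{\left(x,T \right)} = x - 3 = -3 + x$)
$- 6727 P{\left(4,- \frac{2}{E{\left(4 \left(-2\right) \right)}} + \frac{0}{-1} \right)} = - 6727 \left(-3 + 4\right) = \left(-6727\right) 1 = -6727$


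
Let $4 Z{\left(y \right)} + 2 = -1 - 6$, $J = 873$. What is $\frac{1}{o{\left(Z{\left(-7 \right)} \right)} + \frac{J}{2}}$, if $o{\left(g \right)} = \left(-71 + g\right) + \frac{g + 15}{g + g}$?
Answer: $\frac{12}{4325} \approx 0.0027746$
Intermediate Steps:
$Z{\left(y \right)} = - \frac{9}{4}$ ($Z{\left(y \right)} = - \frac{1}{2} + \frac{-1 - 6}{4} = - \frac{1}{2} + \frac{1}{4} \left(-7\right) = - \frac{1}{2} - \frac{7}{4} = - \frac{9}{4}$)
$o{\left(g \right)} = -71 + g + \frac{15 + g}{2 g}$ ($o{\left(g \right)} = \left(-71 + g\right) + \frac{15 + g}{2 g} = -71 + g + \frac{15 + g}{2 g}$)
$\frac{1}{o{\left(Z{\left(-7 \right)} \right)} + \frac{J}{2}} = \frac{1}{\left(- \frac{141}{2} - \frac{9}{4} + \frac{15}{2 \left(- \frac{9}{4}\right)}\right) + \frac{1}{2} \cdot 873} = \frac{1}{\left(- \frac{141}{2} - \frac{9}{4} + \frac{15}{2} \left(- \frac{4}{9}\right)\right) + \frac{1}{2} \cdot 873} = \frac{1}{\left(- \frac{141}{2} - \frac{9}{4} - \frac{10}{3}\right) + \frac{873}{2}} = \frac{1}{- \frac{913}{12} + \frac{873}{2}} = \frac{1}{\frac{4325}{12}} = \frac{12}{4325}$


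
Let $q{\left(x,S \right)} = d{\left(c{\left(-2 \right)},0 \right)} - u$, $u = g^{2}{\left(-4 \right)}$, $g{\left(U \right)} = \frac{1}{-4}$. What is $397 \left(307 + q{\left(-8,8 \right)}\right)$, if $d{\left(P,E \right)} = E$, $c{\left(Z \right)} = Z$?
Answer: $\frac{1949667}{16} \approx 1.2185 \cdot 10^{5}$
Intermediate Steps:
$g{\left(U \right)} = - \frac{1}{4}$
$u = \frac{1}{16}$ ($u = \left(- \frac{1}{4}\right)^{2} = \frac{1}{16} \approx 0.0625$)
$q{\left(x,S \right)} = - \frac{1}{16}$ ($q{\left(x,S \right)} = 0 - \frac{1}{16} = - \frac{1}{16}$)
$397 \left(307 + q{\left(-8,8 \right)}\right) = 397 \left(307 - \frac{1}{16}\right) = 397 \cdot \frac{4911}{16} = \frac{1949667}{16}$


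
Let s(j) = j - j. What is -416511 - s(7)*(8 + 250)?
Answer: -416511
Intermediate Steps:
s(j) = 0
-416511 - s(7)*(8 + 250) = -416511 - 0*(8 + 250) = -416511 - 0*258 = -416511 - 1*0 = -416511 + 0 = -416511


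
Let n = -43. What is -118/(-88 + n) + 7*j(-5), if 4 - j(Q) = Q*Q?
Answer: -19139/131 ≈ -146.10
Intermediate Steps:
j(Q) = 4 - Q² (j(Q) = 4 - Q*Q = 4 - Q²)
-118/(-88 + n) + 7*j(-5) = -118/(-88 - 43) + 7*(4 - 1*(-5)²) = -118/(-131) + 7*(4 - 1*25) = -1/131*(-118) + 7*(4 - 25) = 118/131 + 7*(-21) = 118/131 - 147 = -19139/131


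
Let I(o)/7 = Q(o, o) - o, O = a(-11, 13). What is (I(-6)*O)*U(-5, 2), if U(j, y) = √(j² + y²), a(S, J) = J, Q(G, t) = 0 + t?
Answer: 0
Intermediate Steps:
Q(G, t) = t
O = 13
I(o) = 0 (I(o) = 7*(o - o) = 7*0 = 0)
(I(-6)*O)*U(-5, 2) = (0*13)*√((-5)² + 2²) = 0*√(25 + 4) = 0*√29 = 0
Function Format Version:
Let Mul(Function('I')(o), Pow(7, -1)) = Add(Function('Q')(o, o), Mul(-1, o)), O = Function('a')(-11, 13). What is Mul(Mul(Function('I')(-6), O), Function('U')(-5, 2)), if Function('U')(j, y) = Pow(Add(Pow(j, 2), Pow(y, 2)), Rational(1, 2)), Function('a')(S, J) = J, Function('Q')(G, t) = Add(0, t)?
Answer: 0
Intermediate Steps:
Function('Q')(G, t) = t
O = 13
Function('I')(o) = 0 (Function('I')(o) = Mul(7, Add(o, Mul(-1, o))) = Mul(7, 0) = 0)
Mul(Mul(Function('I')(-6), O), Function('U')(-5, 2)) = Mul(Mul(0, 13), Pow(Add(Pow(-5, 2), Pow(2, 2)), Rational(1, 2))) = Mul(0, Pow(Add(25, 4), Rational(1, 2))) = Mul(0, Pow(29, Rational(1, 2))) = 0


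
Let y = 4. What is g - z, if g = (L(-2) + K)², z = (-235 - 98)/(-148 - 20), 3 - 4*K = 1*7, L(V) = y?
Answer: 393/56 ≈ 7.0179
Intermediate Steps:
L(V) = 4
K = -1 (K = ¾ - 7/4 = -1)
z = 111/56 (z = -333/(-168) = -333*(-1/168) = 111/56 ≈ 1.9821)
g = 9 (g = (4 - 1)² = 3² = 9)
g - z = 9 - 1*111/56 = 9 - 111/56 = 393/56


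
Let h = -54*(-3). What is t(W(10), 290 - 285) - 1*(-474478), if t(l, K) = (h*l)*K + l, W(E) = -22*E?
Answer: 296058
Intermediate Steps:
h = 162
t(l, K) = l + 162*K*l (t(l, K) = (162*l)*K + l = 162*K*l + l = l + 162*K*l)
t(W(10), 290 - 285) - 1*(-474478) = (-22*10)*(1 + 162*(290 - 285)) - 1*(-474478) = -220*(1 + 162*5) + 474478 = -220*(1 + 810) + 474478 = -220*811 + 474478 = -178420 + 474478 = 296058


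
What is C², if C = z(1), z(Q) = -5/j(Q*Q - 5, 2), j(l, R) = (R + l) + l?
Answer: 25/36 ≈ 0.69444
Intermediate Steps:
j(l, R) = R + 2*l
z(Q) = -5/(-8 + 2*Q²) (z(Q) = -5/(2 + 2*(Q*Q - 5)) = -5/(2 + 2*(Q² - 5)) = -5/(2 + 2*(-5 + Q²)) = -5/(2 + (-10 + 2*Q²)) = -5/(-8 + 2*Q²))
C = ⅚ (C = -5/(-8 + 2*1²) = -5/(-8 + 2*1) = -5/(-8 + 2) = -5/(-6) = -5*(-⅙) = ⅚ ≈ 0.83333)
C² = (⅚)² = 25/36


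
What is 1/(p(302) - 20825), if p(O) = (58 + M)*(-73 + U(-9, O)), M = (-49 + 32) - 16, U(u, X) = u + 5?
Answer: -1/22750 ≈ -4.3956e-5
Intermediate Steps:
U(u, X) = 5 + u
M = -33 (M = -17 - 16 = -33)
p(O) = -1925 (p(O) = (58 - 33)*(-73 + (5 - 9)) = 25*(-73 - 4) = 25*(-77) = -1925)
1/(p(302) - 20825) = 1/(-1925 - 20825) = 1/(-22750) = -1/22750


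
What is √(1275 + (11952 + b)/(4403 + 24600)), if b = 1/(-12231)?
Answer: 11*√16375324677395398/39415077 ≈ 35.713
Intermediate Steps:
b = -1/12231 ≈ -8.1759e-5
√(1275 + (11952 + b)/(4403 + 24600)) = √(1275 + (11952 - 1/12231)/(4403 + 24600)) = √(1275 + (146184911/12231)/29003) = √(1275 + (146184911/12231)*(1/29003)) = √(1275 + 146184911/354735693) = √(452434193486/354735693) = 11*√16375324677395398/39415077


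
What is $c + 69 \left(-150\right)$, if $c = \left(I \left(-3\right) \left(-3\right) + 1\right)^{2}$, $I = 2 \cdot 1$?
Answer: $-9989$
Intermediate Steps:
$I = 2$
$c = 361$ ($c = \left(2 \left(-3\right) \left(-3\right) + 1\right)^{2} = \left(\left(-6\right) \left(-3\right) + 1\right)^{2} = \left(18 + 1\right)^{2} = 19^{2} = 361$)
$c + 69 \left(-150\right) = 361 + 69 \left(-150\right) = 361 - 10350 = -9989$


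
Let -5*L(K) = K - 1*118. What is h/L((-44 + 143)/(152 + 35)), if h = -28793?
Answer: -2447405/1997 ≈ -1225.5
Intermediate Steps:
L(K) = 118/5 - K/5 (L(K) = -(K - 1*118)/5 = -(K - 118)/5 = -(-118 + K)/5 = 118/5 - K/5)
h/L((-44 + 143)/(152 + 35)) = -28793/(118/5 - (-44 + 143)/(5*(152 + 35))) = -28793/(118/5 - 99/(5*187)) = -28793/(118/5 - 1/5*9/17) = -28793/(118/5 - 9/85) = -28793/1997/85 = -28793*85/1997 = -2447405/1997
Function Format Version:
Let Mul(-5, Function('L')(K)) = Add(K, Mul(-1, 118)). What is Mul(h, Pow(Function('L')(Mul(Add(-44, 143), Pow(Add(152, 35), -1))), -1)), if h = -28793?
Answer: Rational(-2447405, 1997) ≈ -1225.5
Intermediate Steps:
Function('L')(K) = Add(Rational(118, 5), Mul(Rational(-1, 5), K)) (Function('L')(K) = Mul(Rational(-1, 5), Add(K, Mul(-1, 118))) = Mul(Rational(-1, 5), Add(K, -118)) = Mul(Rational(-1, 5), Add(-118, K)) = Add(Rational(118, 5), Mul(Rational(-1, 5), K)))
Mul(h, Pow(Function('L')(Mul(Add(-44, 143), Pow(Add(152, 35), -1))), -1)) = Mul(-28793, Pow(Add(Rational(118, 5), Mul(Rational(-1, 5), Mul(Add(-44, 143), Pow(Add(152, 35), -1)))), -1)) = Mul(-28793, Pow(Add(Rational(118, 5), Mul(Rational(-1, 5), Mul(99, Pow(187, -1)))), -1)) = Mul(-28793, Pow(Add(Rational(118, 5), Mul(Rational(-1, 5), Mul(99, Rational(1, 187)))), -1)) = Mul(-28793, Pow(Add(Rational(118, 5), Mul(Rational(-1, 5), Rational(9, 17))), -1)) = Mul(-28793, Pow(Add(Rational(118, 5), Rational(-9, 85)), -1)) = Mul(-28793, Pow(Rational(1997, 85), -1)) = Mul(-28793, Rational(85, 1997)) = Rational(-2447405, 1997)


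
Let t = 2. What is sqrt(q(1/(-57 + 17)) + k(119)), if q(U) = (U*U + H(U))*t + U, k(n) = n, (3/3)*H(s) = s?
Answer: sqrt(190282)/40 ≈ 10.905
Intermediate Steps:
H(s) = s
q(U) = 2*U**2 + 3*U (q(U) = (U*U + U)*2 + U = (U**2 + U)*2 + U = (U + U**2)*2 + U = (2*U + 2*U**2) + U = 2*U**2 + 3*U)
sqrt(q(1/(-57 + 17)) + k(119)) = sqrt((3 + 2/(-57 + 17))/(-57 + 17) + 119) = sqrt((3 + 2/(-40))/(-40) + 119) = sqrt(-(3 + 2*(-1/40))/40 + 119) = sqrt(-(3 - 1/20)/40 + 119) = sqrt(-1/40*59/20 + 119) = sqrt(-59/800 + 119) = sqrt(95141/800) = sqrt(190282)/40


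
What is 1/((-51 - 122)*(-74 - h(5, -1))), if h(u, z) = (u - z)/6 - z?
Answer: 1/13148 ≈ 7.6057e-5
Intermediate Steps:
h(u, z) = -7*z/6 + u/6 (h(u, z) = (u - z)*(1/6) - z = (-z/6 + u/6) - z = -7*z/6 + u/6)
1/((-51 - 122)*(-74 - h(5, -1))) = 1/((-51 - 122)*(-74 - (-7/6*(-1) + (1/6)*5))) = 1/(-173*(-74 - (7/6 + 5/6))) = 1/(-173*(-74 - 1*2)) = 1/(-173*(-74 - 2)) = 1/(-173*(-76)) = 1/13148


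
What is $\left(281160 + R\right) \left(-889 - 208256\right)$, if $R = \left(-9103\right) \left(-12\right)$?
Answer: $-81649371420$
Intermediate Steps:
$R = 109236$
$\left(281160 + R\right) \left(-889 - 208256\right) = \left(281160 + 109236\right) \left(-889 - 208256\right) = 390396 \left(-209145\right) = -81649371420$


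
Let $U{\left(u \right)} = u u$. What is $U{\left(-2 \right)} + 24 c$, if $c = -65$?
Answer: $-1556$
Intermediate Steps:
$U{\left(u \right)} = u^{2}$
$U{\left(-2 \right)} + 24 c = \left(-2\right)^{2} + 24 \left(-65\right) = 4 - 1560 = -1556$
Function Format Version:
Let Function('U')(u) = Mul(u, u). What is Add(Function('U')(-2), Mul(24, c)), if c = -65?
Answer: -1556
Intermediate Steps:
Function('U')(u) = Pow(u, 2)
Add(Function('U')(-2), Mul(24, c)) = Add(Pow(-2, 2), Mul(24, -65)) = Add(4, -1560) = -1556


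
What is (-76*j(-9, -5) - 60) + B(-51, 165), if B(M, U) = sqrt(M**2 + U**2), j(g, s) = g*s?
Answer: -3480 + 3*sqrt(3314) ≈ -3307.3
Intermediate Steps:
(-76*j(-9, -5) - 60) + B(-51, 165) = (-(-684)*(-5) - 60) + sqrt((-51)**2 + 165**2) = (-76*45 - 60) + sqrt(2601 + 27225) = (-3420 - 60) + sqrt(29826) = -3480 + 3*sqrt(3314)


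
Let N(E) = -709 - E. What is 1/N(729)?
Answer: -1/1438 ≈ -0.00069541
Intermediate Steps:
1/N(729) = 1/(-709 - 1*729) = 1/(-709 - 729) = 1/(-1438) = -1/1438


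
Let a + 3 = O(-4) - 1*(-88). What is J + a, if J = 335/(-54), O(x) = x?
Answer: 4039/54 ≈ 74.796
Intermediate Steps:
a = 81 (a = -3 + (-4 - 1*(-88)) = -3 + (-4 + 88) = -3 + 84 = 81)
J = -335/54 (J = 335*(-1/54) = -335/54 ≈ -6.2037)
J + a = -335/54 + 81 = 4039/54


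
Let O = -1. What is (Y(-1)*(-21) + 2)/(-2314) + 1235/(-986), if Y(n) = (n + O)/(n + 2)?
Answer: -1450587/1140802 ≈ -1.2715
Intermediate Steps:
Y(n) = (-1 + n)/(2 + n) (Y(n) = (n - 1)/(n + 2) = (-1 + n)/(2 + n))
(Y(-1)*(-21) + 2)/(-2314) + 1235/(-986) = (((-1 - 1)/(2 - 1))*(-21) + 2)/(-2314) + 1235/(-986) = ((-2/1)*(-21) + 2)*(-1/2314) + 1235*(-1/986) = ((1*(-2))*(-21) + 2)*(-1/2314) - 1235/986 = (-2*(-21) + 2)*(-1/2314) - 1235/986 = (42 + 2)*(-1/2314) - 1235/986 = 44*(-1/2314) - 1235/986 = -22/1157 - 1235/986 = -1450587/1140802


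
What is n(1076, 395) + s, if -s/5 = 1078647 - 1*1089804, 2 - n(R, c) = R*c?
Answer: -369233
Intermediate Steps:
n(R, c) = 2 - R*c
s = 55785 (s = -5*(1078647 - 1*1089804) = -5*(1078647 - 1089804) = -5*(-11157) = 55785)
n(1076, 395) + s = (2 - 1*1076*395) + 55785 = (2 - 425020) + 55785 = -425018 + 55785 = -369233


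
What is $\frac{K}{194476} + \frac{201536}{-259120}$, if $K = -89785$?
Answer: $- \frac{3903687771}{3149538820} \approx -1.2394$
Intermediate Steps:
$\frac{K}{194476} + \frac{201536}{-259120} = - \frac{89785}{194476} + \frac{201536}{-259120} = \left(-89785\right) \frac{1}{194476} + 201536 \left(- \frac{1}{259120}\right) = - \frac{89785}{194476} - \frac{12596}{16195} = - \frac{3903687771}{3149538820}$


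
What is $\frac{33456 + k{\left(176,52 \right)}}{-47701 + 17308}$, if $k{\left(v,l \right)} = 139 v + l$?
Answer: $- \frac{19324}{10131} \approx -1.9074$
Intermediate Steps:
$k{\left(v,l \right)} = l + 139 v$
$\frac{33456 + k{\left(176,52 \right)}}{-47701 + 17308} = \frac{33456 + \left(52 + 139 \cdot 176\right)}{-47701 + 17308} = \frac{33456 + \left(52 + 24464\right)}{-30393} = \left(33456 + 24516\right) \left(- \frac{1}{30393}\right) = 57972 \left(- \frac{1}{30393}\right) = - \frac{19324}{10131}$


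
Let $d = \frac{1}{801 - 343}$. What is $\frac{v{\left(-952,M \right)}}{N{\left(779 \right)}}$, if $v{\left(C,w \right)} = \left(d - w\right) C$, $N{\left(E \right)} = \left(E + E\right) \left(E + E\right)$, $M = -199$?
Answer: $- \frac{13923}{178391} \approx -0.078048$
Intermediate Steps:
$d = \frac{1}{458} \approx 0.0021834$
$N{\left(E \right)} = 4 E^{2}$ ($N{\left(E \right)} = 2 E 2 E = 4 E^{2}$)
$v{\left(C,w \right)} = C \left(\frac{1}{458} - w\right)$ ($v{\left(C,w \right)} = \left(\frac{1}{458} - w\right) C = C \left(\frac{1}{458} - w\right)$)
$\frac{v{\left(-952,M \right)}}{N{\left(779 \right)}} = \frac{\left(-952\right) \left(\frac{1}{458} - -199\right)}{4 \cdot 779^{2}} = \frac{\left(-952\right) \left(\frac{1}{458} + 199\right)}{4 \cdot 606841} = \frac{\left(-952\right) \frac{91143}{458}}{2427364} = \left(- \frac{43384068}{229}\right) \frac{1}{2427364} = - \frac{13923}{178391}$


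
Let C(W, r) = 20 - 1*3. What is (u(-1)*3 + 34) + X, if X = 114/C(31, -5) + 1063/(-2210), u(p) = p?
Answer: 82267/2210 ≈ 37.225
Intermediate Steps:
C(W, r) = 17 (C(W, r) = 20 - 3 = 17)
X = 13757/2210 (X = 114/17 + 1063/(-2210) = 114*(1/17) + 1063*(-1/2210) = 114/17 - 1063/2210 = 13757/2210 ≈ 6.2249)
(u(-1)*3 + 34) + X = (-1*3 + 34) + 13757/2210 = (-3 + 34) + 13757/2210 = 31 + 13757/2210 = 82267/2210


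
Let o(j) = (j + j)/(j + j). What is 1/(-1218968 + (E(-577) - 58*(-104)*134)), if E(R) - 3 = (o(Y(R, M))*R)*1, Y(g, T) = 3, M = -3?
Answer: -1/411254 ≈ -2.4316e-6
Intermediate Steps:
o(j) = 1 (o(j) = (2*j)/((2*j)) = (2*j)*(1/(2*j)) = 1)
E(R) = 3 + R (E(R) = 3 + (1*R)*1 = 3 + R*1 = 3 + R)
1/(-1218968 + (E(-577) - 58*(-104)*134)) = 1/(-1218968 + ((3 - 577) - 58*(-104)*134)) = 1/(-1218968 + (-574 + 6032*134)) = 1/(-1218968 + (-574 + 808288)) = 1/(-1218968 + 807714) = 1/(-411254) = -1/411254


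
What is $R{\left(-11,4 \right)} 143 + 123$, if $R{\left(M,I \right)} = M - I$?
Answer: $-2022$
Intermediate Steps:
$R{\left(-11,4 \right)} 143 + 123 = \left(-11 - 4\right) 143 + 123 = \left(-15\right) 143 + 123 = -2145 + 123 = -2022$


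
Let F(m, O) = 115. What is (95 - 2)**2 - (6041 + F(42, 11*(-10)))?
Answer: 2493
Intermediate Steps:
(95 - 2)**2 - (6041 + F(42, 11*(-10))) = (95 - 2)**2 - (6041 + 115) = 93**2 - 1*6156 = 8649 - 6156 = 2493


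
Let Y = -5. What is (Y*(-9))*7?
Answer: 315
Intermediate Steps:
(Y*(-9))*7 = -5*(-9)*7 = 45*7 = 315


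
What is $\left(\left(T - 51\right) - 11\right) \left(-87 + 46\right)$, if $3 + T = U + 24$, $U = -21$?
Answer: $2542$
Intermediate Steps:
$T = 0$ ($T = -3 + \left(-21 + 24\right) = -3 + 3 = 0$)
$\left(\left(T - 51\right) - 11\right) \left(-87 + 46\right) = \left(\left(0 - 51\right) - 11\right) \left(-87 + 46\right) = \left(-51 - 11\right) \left(-41\right) = \left(-62\right) \left(-41\right) = 2542$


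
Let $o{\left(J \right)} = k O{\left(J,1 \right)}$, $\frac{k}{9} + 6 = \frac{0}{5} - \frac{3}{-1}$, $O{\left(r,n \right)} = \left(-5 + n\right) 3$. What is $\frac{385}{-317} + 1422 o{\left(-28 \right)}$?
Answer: $\frac{146050391}{317} \approx 4.6073 \cdot 10^{5}$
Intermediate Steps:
$O{\left(r,n \right)} = -15 + 3 n$
$k = -27$ ($k = -54 + 9 \left(\frac{0}{5} - \frac{3}{-1}\right) = -54 + 9 \left(0 \cdot \frac{1}{5} - -3\right) = -54 + 9 \left(0 + 3\right) = -54 + 9 \cdot 3 = -54 + 27 = -27$)
$o{\left(J \right)} = 324$ ($o{\left(J \right)} = - 27 \left(-15 + 3 \cdot 1\right) = - 27 \left(-15 + 3\right) = \left(-27\right) \left(-12\right) = 324$)
$\frac{385}{-317} + 1422 o{\left(-28 \right)} = \frac{385}{-317} + 1422 \cdot 324 = 385 \left(- \frac{1}{317}\right) + 460728 = - \frac{385}{317} + 460728 = \frac{146050391}{317}$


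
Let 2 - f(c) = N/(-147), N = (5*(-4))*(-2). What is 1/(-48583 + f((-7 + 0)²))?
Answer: -147/7141367 ≈ -2.0584e-5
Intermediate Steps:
N = 40 (N = -20*(-2) = 40)
f(c) = 334/147 (f(c) = 2 - 40/(-147) = 2 - 40*(-1)/147 = 2 - 1*(-40/147) = 2 + 40/147 = 334/147)
1/(-48583 + f((-7 + 0)²)) = 1/(-48583 + 334/147) = 1/(-7141367/147) = -147/7141367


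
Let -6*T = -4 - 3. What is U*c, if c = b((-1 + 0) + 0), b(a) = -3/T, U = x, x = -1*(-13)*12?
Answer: -2808/7 ≈ -401.14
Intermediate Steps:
T = 7/6 (T = -(-4 - 3)/6 = -⅙*(-7) = 7/6 ≈ 1.1667)
x = 156 (x = 13*12 = 156)
U = 156
b(a) = -18/7 (b(a) = -3/7/6 = -3*6/7 = -18/7)
c = -18/7 ≈ -2.5714
U*c = 156*(-18/7) = -2808/7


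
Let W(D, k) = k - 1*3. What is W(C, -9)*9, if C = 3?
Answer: -108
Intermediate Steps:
W(D, k) = -3 + k (W(D, k) = k - 3 = -3 + k)
W(C, -9)*9 = (-3 - 9)*9 = -12*9 = -108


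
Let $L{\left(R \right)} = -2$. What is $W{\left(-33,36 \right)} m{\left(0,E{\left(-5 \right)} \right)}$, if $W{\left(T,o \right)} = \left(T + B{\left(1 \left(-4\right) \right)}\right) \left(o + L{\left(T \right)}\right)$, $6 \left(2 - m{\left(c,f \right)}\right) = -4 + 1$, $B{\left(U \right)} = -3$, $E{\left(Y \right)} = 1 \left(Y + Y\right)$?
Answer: $-3060$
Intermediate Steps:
$E{\left(Y \right)} = 2 Y$ ($E{\left(Y \right)} = 1 \cdot 2 Y = 2 Y$)
$m{\left(c,f \right)} = \frac{5}{2}$ ($m{\left(c,f \right)} = 2 - \frac{-4 + 1}{6} = 2 - - \frac{1}{2} = 2 + \frac{1}{2} = \frac{5}{2}$)
$W{\left(T,o \right)} = \left(-3 + T\right) \left(-2 + o\right)$ ($W{\left(T,o \right)} = \left(T - 3\right) \left(o - 2\right) = \left(-3 + T\right) \left(-2 + o\right)$)
$W{\left(-33,36 \right)} m{\left(0,E{\left(-5 \right)} \right)} = \left(6 - 108 - -66 - 1188\right) \frac{5}{2} = \left(6 - 108 + 66 - 1188\right) \frac{5}{2} = \left(-1224\right) \frac{5}{2} = -3060$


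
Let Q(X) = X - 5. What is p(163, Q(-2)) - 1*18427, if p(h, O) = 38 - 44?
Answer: -18433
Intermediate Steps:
Q(X) = -5 + X
p(h, O) = -6
p(163, Q(-2)) - 1*18427 = -6 - 1*18427 = -6 - 18427 = -18433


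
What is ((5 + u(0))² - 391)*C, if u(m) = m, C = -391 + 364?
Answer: 9882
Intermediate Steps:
C = -27
((5 + u(0))² - 391)*C = ((5 + 0)² - 391)*(-27) = (5² - 391)*(-27) = (25 - 391)*(-27) = -366*(-27) = 9882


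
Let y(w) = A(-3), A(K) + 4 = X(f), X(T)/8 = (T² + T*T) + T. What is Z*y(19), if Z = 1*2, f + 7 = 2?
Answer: 712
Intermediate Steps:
f = -5 (f = -7 + 2 = -5)
X(T) = 8*T + 16*T² (X(T) = 8*((T² + T*T) + T) = 8*((T² + T²) + T) = 8*(2*T² + T) = 8*(T + 2*T²) = 8*T + 16*T²)
A(K) = 356 (A(K) = -4 + 8*(-5)*(1 + 2*(-5)) = -4 + 8*(-5)*(1 - 10) = -4 + 8*(-5)*(-9) = -4 + 360 = 356)
y(w) = 356
Z = 2
Z*y(19) = 2*356 = 712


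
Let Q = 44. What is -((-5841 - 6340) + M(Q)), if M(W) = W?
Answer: 12137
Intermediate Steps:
-((-5841 - 6340) + M(Q)) = -((-5841 - 6340) + 44) = -(-12181 + 44) = -1*(-12137) = 12137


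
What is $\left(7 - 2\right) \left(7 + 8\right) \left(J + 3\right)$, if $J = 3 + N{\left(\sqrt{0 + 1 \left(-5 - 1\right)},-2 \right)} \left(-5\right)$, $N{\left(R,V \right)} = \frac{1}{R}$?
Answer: $450 + \frac{125 i \sqrt{6}}{2} \approx 450.0 + 153.09 i$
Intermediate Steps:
$J = 3 + \frac{5 i \sqrt{6}}{6}$ ($J = 3 + \frac{1}{\sqrt{0 + 1 \left(-5 - 1\right)}} \left(-5\right) = 3 + \frac{1}{\sqrt{0 + 1 \left(-6\right)}} \left(-5\right) = 3 + \frac{1}{\sqrt{0 - 6}} \left(-5\right) = 3 + \frac{1}{\sqrt{-6}} \left(-5\right) = 3 + \frac{1}{i \sqrt{6}} \left(-5\right) = 3 + - \frac{i \sqrt{6}}{6} \left(-5\right) = 3 + \frac{5 i \sqrt{6}}{6} \approx 3.0 + 2.0412 i$)
$\left(7 - 2\right) \left(7 + 8\right) \left(J + 3\right) = \left(7 - 2\right) \left(7 + 8\right) \left(\left(3 + \frac{5 i \sqrt{6}}{6}\right) + 3\right) = 5 \cdot 15 \left(6 + \frac{5 i \sqrt{6}}{6}\right) = 75 \left(6 + \frac{5 i \sqrt{6}}{6}\right) = 450 + \frac{125 i \sqrt{6}}{2}$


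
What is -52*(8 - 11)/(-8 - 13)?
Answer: -52/7 ≈ -7.4286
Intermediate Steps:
-52*(8 - 11)/(-8 - 13) = -(-156)/(-21) = -(-156)*(-1)/21 = -52*⅐ = -52/7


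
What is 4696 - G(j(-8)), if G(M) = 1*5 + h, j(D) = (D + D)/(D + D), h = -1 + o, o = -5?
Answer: 4697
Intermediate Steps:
h = -6 (h = -1 - 5 = -6)
j(D) = 1 (j(D) = (2*D)/((2*D)) = (2*D)*(1/(2*D)) = 1)
G(M) = -1 (G(M) = 1*5 - 6 = 5 - 6 = -1)
4696 - G(j(-8)) = 4696 - 1*(-1) = 4696 + 1 = 4697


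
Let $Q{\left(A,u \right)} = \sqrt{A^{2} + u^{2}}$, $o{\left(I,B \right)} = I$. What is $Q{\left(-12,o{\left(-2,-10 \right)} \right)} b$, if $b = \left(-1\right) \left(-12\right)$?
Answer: $24 \sqrt{37} \approx 145.99$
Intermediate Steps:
$b = 12$
$Q{\left(-12,o{\left(-2,-10 \right)} \right)} b = \sqrt{\left(-12\right)^{2} + \left(-2\right)^{2}} \cdot 12 = \sqrt{144 + 4} \cdot 12 = \sqrt{148} \cdot 12 = 2 \sqrt{37} \cdot 12 = 24 \sqrt{37}$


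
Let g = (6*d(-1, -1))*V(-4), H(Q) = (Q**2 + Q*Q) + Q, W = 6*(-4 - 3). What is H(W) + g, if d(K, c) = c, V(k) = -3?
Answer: 3504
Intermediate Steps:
W = -42 (W = 6*(-7) = -42)
H(Q) = Q + 2*Q**2 (H(Q) = (Q**2 + Q**2) + Q = 2*Q**2 + Q = Q + 2*Q**2)
g = 18 (g = (6*(-1))*(-3) = -6*(-3) = 18)
H(W) + g = -42*(1 + 2*(-42)) + 18 = -42*(1 - 84) + 18 = -42*(-83) + 18 = 3486 + 18 = 3504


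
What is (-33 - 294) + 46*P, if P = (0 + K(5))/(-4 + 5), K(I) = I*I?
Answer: 823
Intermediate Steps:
K(I) = I**2
P = 25 (P = (0 + 5**2)/(-4 + 5) = (0 + 25)/1 = 25*1 = 25)
(-33 - 294) + 46*P = (-33 - 294) + 46*25 = -327 + 1150 = 823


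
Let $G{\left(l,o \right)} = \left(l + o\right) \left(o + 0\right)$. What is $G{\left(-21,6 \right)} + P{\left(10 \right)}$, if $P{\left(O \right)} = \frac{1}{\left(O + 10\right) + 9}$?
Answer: $- \frac{2609}{29} \approx -89.966$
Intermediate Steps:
$G{\left(l,o \right)} = o \left(l + o\right)$ ($G{\left(l,o \right)} = \left(l + o\right) o = o \left(l + o\right)$)
$P{\left(O \right)} = \frac{1}{19 + O}$ ($P{\left(O \right)} = \frac{1}{\left(10 + O\right) + 9} = \frac{1}{19 + O}$)
$G{\left(-21,6 \right)} + P{\left(10 \right)} = 6 \left(-21 + 6\right) + \frac{1}{19 + 10} = 6 \left(-15\right) + \frac{1}{29} = -90 + \frac{1}{29} = - \frac{2609}{29}$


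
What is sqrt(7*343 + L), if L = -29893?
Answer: 2*I*sqrt(6873) ≈ 165.81*I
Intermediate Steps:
sqrt(7*343 + L) = sqrt(7*343 - 29893) = sqrt(2401 - 29893) = sqrt(-27492) = 2*I*sqrt(6873)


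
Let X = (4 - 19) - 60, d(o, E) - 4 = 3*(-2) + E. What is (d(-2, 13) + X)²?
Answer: 4096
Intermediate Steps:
d(o, E) = -2 + E (d(o, E) = 4 + (3*(-2) + E) = 4 + (-6 + E) = -2 + E)
X = -75 (X = -15 - 60 = -75)
(d(-2, 13) + X)² = ((-2 + 13) - 75)² = (11 - 75)² = (-64)² = 4096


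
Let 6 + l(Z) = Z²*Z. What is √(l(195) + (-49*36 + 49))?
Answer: 31*√7714 ≈ 2722.7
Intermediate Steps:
l(Z) = -6 + Z³ (l(Z) = -6 + Z²*Z = -6 + Z³)
√(l(195) + (-49*36 + 49)) = √((-6 + 195³) + (-49*36 + 49)) = √((-6 + 7414875) + (-1764 + 49)) = √(7414869 - 1715) = √7413154 = 31*√7714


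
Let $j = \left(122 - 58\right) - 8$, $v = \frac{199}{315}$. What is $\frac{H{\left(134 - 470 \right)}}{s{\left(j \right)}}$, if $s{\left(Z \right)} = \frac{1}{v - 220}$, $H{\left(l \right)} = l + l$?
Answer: $\frac{2211232}{15} \approx 1.4742 \cdot 10^{5}$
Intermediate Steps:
$H{\left(l \right)} = 2 l$
$v = \frac{199}{315}$ ($v = 199 \cdot \frac{1}{315} = \frac{199}{315} \approx 0.63175$)
$j = 56$ ($j = 64 - 8 = 56$)
$s{\left(Z \right)} = - \frac{315}{69101}$ ($s{\left(Z \right)} = \frac{1}{\frac{199}{315} - 220} = \frac{1}{- \frac{69101}{315}} = - \frac{315}{69101}$)
$\frac{H{\left(134 - 470 \right)}}{s{\left(j \right)}} = \frac{2 \left(134 - 470\right)}{- \frac{315}{69101}} = 2 \left(134 - 470\right) \left(- \frac{69101}{315}\right) = 2 \left(-336\right) \left(- \frac{69101}{315}\right) = \left(-672\right) \left(- \frac{69101}{315}\right) = \frac{2211232}{15}$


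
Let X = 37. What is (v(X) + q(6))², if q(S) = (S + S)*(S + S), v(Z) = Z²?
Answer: 2289169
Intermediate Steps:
q(S) = 4*S² (q(S) = (2*S)*(2*S) = 4*S²)
(v(X) + q(6))² = (37² + 4*6²)² = (1369 + 4*36)² = (1369 + 144)² = 1513² = 2289169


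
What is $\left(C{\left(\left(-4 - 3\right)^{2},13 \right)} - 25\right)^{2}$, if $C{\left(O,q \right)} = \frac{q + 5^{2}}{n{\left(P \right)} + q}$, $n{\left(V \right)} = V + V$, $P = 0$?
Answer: $\frac{82369}{169} \approx 487.39$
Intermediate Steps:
$n{\left(V \right)} = 2 V$
$C{\left(O,q \right)} = \frac{25 + q}{q}$ ($C{\left(O,q \right)} = \frac{q + 5^{2}}{2 \cdot 0 + q} = \frac{q + 25}{0 + q} = \frac{25 + q}{q}$)
$\left(C{\left(\left(-4 - 3\right)^{2},13 \right)} - 25\right)^{2} = \left(\frac{25 + 13}{13} - 25\right)^{2} = \left(\frac{1}{13} \cdot 38 - 25\right)^{2} = \left(\frac{38}{13} - 25\right)^{2} = \left(- \frac{287}{13}\right)^{2} = \frac{82369}{169}$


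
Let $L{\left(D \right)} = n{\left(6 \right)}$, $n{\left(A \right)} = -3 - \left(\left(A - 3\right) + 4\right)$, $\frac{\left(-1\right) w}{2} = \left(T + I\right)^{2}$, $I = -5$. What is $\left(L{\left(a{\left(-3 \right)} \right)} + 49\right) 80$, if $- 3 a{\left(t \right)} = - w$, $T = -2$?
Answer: $3120$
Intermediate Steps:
$w = -98$ ($w = - 2 \left(-2 - 5\right)^{2} = - 2 \left(-7\right)^{2} = \left(-2\right) 49 = -98$)
$n{\left(A \right)} = -4 - A$ ($n{\left(A \right)} = -3 - \left(\left(-3 + A\right) + 4\right) = -3 - \left(1 + A\right) = -4 - A$)
$a{\left(t \right)} = - \frac{98}{3}$ ($a{\left(t \right)} = - \frac{\left(-1\right) \left(-98\right)}{3} = \left(- \frac{1}{3}\right) 98 = - \frac{98}{3}$)
$L{\left(D \right)} = -10$ ($L{\left(D \right)} = -4 - 6 = -10$)
$\left(L{\left(a{\left(-3 \right)} \right)} + 49\right) 80 = \left(-10 + 49\right) 80 = 39 \cdot 80 = 3120$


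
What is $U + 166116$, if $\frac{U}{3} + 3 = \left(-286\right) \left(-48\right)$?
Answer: $207291$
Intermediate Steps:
$U = 41175$ ($U = -9 + 3 \left(\left(-286\right) \left(-48\right)\right) = -9 + 3 \cdot 13728 = -9 + 41184 = 41175$)
$U + 166116 = 41175 + 166116 = 207291$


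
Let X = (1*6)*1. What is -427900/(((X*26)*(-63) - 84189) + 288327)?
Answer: -42790/19431 ≈ -2.2022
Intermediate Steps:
X = 6 (X = 6*1 = 6)
-427900/(((X*26)*(-63) - 84189) + 288327) = -427900/(((6*26)*(-63) - 84189) + 288327) = -427900/((156*(-63) - 84189) + 288327) = -427900/((-9828 - 84189) + 288327) = -427900/(-94017 + 288327) = -427900/194310 = -427900*1/194310 = -42790/19431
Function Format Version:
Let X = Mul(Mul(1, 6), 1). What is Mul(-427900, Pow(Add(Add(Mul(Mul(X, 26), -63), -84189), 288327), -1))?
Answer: Rational(-42790, 19431) ≈ -2.2022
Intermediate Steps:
X = 6 (X = Mul(6, 1) = 6)
Mul(-427900, Pow(Add(Add(Mul(Mul(X, 26), -63), -84189), 288327), -1)) = Mul(-427900, Pow(Add(Add(Mul(Mul(6, 26), -63), -84189), 288327), -1)) = Mul(-427900, Pow(Add(Add(Mul(156, -63), -84189), 288327), -1)) = Mul(-427900, Pow(Add(Add(-9828, -84189), 288327), -1)) = Mul(-427900, Pow(Add(-94017, 288327), -1)) = Mul(-427900, Pow(194310, -1)) = Mul(-427900, Rational(1, 194310)) = Rational(-42790, 19431)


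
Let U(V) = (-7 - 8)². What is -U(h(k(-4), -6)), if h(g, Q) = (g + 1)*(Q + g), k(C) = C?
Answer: -225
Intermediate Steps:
h(g, Q) = (1 + g)*(Q + g)
U(V) = 225 (U(V) = (-15)² = 225)
-U(h(k(-4), -6)) = -1*225 = -225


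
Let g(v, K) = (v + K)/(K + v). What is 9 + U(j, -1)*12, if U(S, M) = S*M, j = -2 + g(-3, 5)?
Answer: 21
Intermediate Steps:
g(v, K) = 1 (g(v, K) = (K + v)/(K + v) = 1)
j = -1 (j = -2 + 1 = -1)
U(S, M) = M*S
9 + U(j, -1)*12 = 9 - 1*(-1)*12 = 9 + 1*12 = 9 + 12 = 21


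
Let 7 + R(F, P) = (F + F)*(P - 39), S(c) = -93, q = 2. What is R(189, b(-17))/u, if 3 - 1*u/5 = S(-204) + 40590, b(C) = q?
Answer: 13993/202470 ≈ 0.069111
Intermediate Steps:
b(C) = 2
u = -202470 (u = 15 - 5*(-93 + 40590) = 15 - 5*40497 = 15 - 202485 = -202470)
R(F, P) = -7 + 2*F*(-39 + P) (R(F, P) = -7 + (F + F)*(P - 39) = -7 + (2*F)*(-39 + P) = -7 + 2*F*(-39 + P))
R(189, b(-17))/u = (-7 - 78*189 + 2*189*2)/(-202470) = (-7 - 14742 + 756)*(-1/202470) = -13993*(-1/202470) = 13993/202470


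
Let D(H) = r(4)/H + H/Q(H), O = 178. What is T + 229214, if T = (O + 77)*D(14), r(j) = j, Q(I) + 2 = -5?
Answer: 1601438/7 ≈ 2.2878e+5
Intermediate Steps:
Q(I) = -7 (Q(I) = -2 - 5 = -7)
D(H) = 4/H - H/7 (D(H) = 4/H + H/(-7) = 4/H + H*(-1/7) = 4/H - H/7)
T = -3060/7 (T = (178 + 77)*(4/14 - 1/7*14) = 255*(4*(1/14) - 2) = 255*(2/7 - 2) = 255*(-12/7) = -3060/7 ≈ -437.14)
T + 229214 = -3060/7 + 229214 = 1601438/7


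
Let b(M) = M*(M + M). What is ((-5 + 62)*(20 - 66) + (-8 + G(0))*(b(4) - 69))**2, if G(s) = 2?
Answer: 5760000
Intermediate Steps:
b(M) = 2*M**2 (b(M) = M*(2*M) = 2*M**2)
((-5 + 62)*(20 - 66) + (-8 + G(0))*(b(4) - 69))**2 = ((-5 + 62)*(20 - 66) + (-8 + 2)*(2*4**2 - 69))**2 = (57*(-46) - 6*(2*16 - 69))**2 = (-2622 - 6*(32 - 69))**2 = (-2622 - 6*(-37))**2 = (-2622 + 222)**2 = (-2400)**2 = 5760000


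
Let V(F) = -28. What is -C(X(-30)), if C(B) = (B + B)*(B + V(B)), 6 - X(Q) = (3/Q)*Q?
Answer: 150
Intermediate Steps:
X(Q) = 3 (X(Q) = 6 - 3/Q*Q = 6 - 1*3 = 6 - 3 = 3)
C(B) = 2*B*(-28 + B) (C(B) = (B + B)*(B - 28) = (2*B)*(-28 + B) = 2*B*(-28 + B))
-C(X(-30)) = -2*3*(-28 + 3) = -2*3*(-25) = -1*(-150) = 150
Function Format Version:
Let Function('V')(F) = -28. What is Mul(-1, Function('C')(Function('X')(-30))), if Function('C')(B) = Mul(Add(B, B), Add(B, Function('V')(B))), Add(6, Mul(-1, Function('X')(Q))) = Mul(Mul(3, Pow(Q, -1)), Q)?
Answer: 150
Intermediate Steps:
Function('X')(Q) = 3 (Function('X')(Q) = Add(6, Mul(-1, Mul(Mul(3, Pow(Q, -1)), Q))) = Add(6, Mul(-1, 3)) = Add(6, -3) = 3)
Function('C')(B) = Mul(2, B, Add(-28, B)) (Function('C')(B) = Mul(Add(B, B), Add(B, -28)) = Mul(Mul(2, B), Add(-28, B)) = Mul(2, B, Add(-28, B)))
Mul(-1, Function('C')(Function('X')(-30))) = Mul(-1, Mul(2, 3, Add(-28, 3))) = Mul(-1, Mul(2, 3, -25)) = Mul(-1, -150) = 150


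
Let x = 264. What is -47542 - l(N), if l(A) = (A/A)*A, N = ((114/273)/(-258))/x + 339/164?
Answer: -6041088750919/127062936 ≈ -47544.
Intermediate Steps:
N = 262647607/127062936 (N = ((114/273)/(-258))/264 + 339/164 = ((114*(1/273))*(-1/258))*(1/264) + 339*(1/164) = ((38/91)*(-1/258))*(1/264) + 339/164 = -19/11739*1/264 + 339/164 = -19/3099096 + 339/164 = 262647607/127062936 ≈ 2.0671)
l(A) = A (l(A) = 1*A = A)
-47542 - l(N) = -47542 - 1*262647607/127062936 = -47542 - 262647607/127062936 = -6041088750919/127062936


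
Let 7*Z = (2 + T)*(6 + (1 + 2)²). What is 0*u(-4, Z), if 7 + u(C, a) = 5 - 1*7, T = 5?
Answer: 0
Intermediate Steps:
Z = 15 (Z = ((2 + 5)*(6 + (1 + 2)²))/7 = (7*(6 + 3²))/7 = (7*(6 + 9))/7 = (7*15)/7 = (⅐)*105 = 15)
u(C, a) = -9 (u(C, a) = -7 + (5 - 1*7) = -7 + (5 - 7) = -7 - 2 = -9)
0*u(-4, Z) = 0*(-9) = 0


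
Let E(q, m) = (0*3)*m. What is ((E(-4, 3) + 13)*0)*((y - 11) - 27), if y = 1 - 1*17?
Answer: 0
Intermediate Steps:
E(q, m) = 0 (E(q, m) = 0*m = 0)
y = -16 (y = 1 - 17 = -16)
((E(-4, 3) + 13)*0)*((y - 11) - 27) = ((0 + 13)*0)*((-16 - 11) - 27) = (13*0)*(-27 - 27) = 0*(-54) = 0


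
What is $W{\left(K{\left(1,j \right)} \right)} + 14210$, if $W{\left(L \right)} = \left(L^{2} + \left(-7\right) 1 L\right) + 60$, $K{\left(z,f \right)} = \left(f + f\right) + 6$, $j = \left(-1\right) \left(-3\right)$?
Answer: $14330$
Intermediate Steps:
$j = 3$
$K{\left(z,f \right)} = 6 + 2 f$ ($K{\left(z,f \right)} = 2 f + 6 = 6 + 2 f$)
$W{\left(L \right)} = 60 + L^{2} - 7 L$ ($W{\left(L \right)} = \left(L^{2} - 7 L\right) + 60 = 60 + L^{2} - 7 L$)
$W{\left(K{\left(1,j \right)} \right)} + 14210 = \left(60 + \left(6 + 2 \cdot 3\right)^{2} - 7 \left(6 + 2 \cdot 3\right)\right) + 14210 = \left(60 + \left(6 + 6\right)^{2} - 7 \left(6 + 6\right)\right) + 14210 = \left(60 + 12^{2} - 84\right) + 14210 = \left(60 + 144 - 84\right) + 14210 = 120 + 14210 = 14330$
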